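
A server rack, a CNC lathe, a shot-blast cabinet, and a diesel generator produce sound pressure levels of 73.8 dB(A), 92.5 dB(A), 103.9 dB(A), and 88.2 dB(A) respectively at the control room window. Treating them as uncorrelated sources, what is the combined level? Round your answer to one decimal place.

104.3 dB(A)

Incoherent sources combine by intensity addition: L_total = 10·log₁₀(Σ 10^(L_i/10)).
Σ 10^(L/10) = 10^(73.8/10) + 10^(92.5/10) + 10^(103.9/10) + 10^(88.2/10) = 2.701e+10.
L_total = 10·log₁₀(2.701e+10) = 104.32 dB(A).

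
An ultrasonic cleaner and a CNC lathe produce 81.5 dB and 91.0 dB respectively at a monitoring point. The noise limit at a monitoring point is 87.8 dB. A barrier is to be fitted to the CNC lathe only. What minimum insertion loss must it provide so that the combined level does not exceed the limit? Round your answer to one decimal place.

Fixed contribution from the other source: Σ 10^(L/10) = 10^(81.5/10) = 1.413e+08 (81.50 dB).
To meet 87.8 dB overall, the treated CNC lathe may contribute at most 10^(87.8/10) − 1.413e+08 = 4.613e+08, i.e. 86.64 dB.
Required insertion loss = 91.0 − 86.64 = 4.36 dB.

4.4 dB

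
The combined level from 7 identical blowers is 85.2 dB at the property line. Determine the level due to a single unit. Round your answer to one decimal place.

For N identical incoherent sources L_total = L₁ + 10·log₁₀ N, so L₁ = 85.2 − 10·log₁₀(7) = 85.2 − 8.451.

76.7 dB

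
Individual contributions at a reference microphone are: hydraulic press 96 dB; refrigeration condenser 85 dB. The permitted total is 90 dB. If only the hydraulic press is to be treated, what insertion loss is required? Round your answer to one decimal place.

Everything except the hydraulic press sums to 10^(85/10) = 3.162e+08 in linear terms, 85.00 dB.
The limit corresponds to 10^(90/10) = 1.000e+09; subtracting the fixed part leaves 6.838e+08 for the hydraulic press, i.e. 88.35 dB.
So the hydraulic press must be reduced from 96 to 88.35 dB: IL = 7.65 dB.

7.7 dB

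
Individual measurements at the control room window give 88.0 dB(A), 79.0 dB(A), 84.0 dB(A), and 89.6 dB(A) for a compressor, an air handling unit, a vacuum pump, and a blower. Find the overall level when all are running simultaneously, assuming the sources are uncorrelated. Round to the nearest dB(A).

Incoherent sources combine by intensity addition: L_total = 10·log₁₀(Σ 10^(L_i/10)).
Σ 10^(L/10) = 10^(88.0/10) + 10^(79.0/10) + 10^(84.0/10) + 10^(89.6/10) = 1.874e+09.
L_total = 10·log₁₀(1.874e+09) = 92.73 dB(A).

93 dB(A)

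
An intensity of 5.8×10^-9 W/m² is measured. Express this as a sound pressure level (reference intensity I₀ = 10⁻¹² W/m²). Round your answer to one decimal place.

37.6 dB

L = 10·log₁₀(I/I₀) = 10·log₁₀(5.8×10^-9/10⁻¹²) = 10·log₁₀(5.8×10^3).
L = 10·(0.7634 + 3) = 37.63 dB.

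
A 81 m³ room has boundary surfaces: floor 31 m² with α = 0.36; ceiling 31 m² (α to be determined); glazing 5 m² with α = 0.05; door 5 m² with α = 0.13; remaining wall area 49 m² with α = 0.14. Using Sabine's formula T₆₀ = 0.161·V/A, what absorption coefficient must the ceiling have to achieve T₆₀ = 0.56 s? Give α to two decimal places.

From T₆₀ = 0.161·V/A, the target T₆₀ = 0.56 s needs A = 0.161·81/0.56 = 23.29 m².
Absorption from the other surfaces = 31·0.36 + 5·0.05 + 5·0.13 + 49·0.14 = 18.92 m², so the ceiling must supply 4.37 m² over 31 m².
α = 4.37/31 = 0.141.

0.14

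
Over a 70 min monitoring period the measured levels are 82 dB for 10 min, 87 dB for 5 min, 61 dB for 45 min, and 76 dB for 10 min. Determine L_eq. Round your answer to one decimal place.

78.1 dB

The energy average is taken in the linear domain: L_eq = 10·log₁₀[(Σ tᵢ·10^(Lᵢ/10))/T], T = 70 min.
Σ tᵢ·10^(Lᵢ/10) = 10·10^(82/10) + 5·10^(87/10) + 45·10^(61/10) + 10·10^(76/10) = 4.546e+09.
L_eq = 10·log₁₀(4.546e+09/70) = 78.12 dB.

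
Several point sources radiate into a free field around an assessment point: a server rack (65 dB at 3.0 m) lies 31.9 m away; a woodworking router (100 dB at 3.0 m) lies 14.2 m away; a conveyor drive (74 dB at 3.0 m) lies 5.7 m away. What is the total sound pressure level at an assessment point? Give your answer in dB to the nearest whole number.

87 dB

Apply inverse-square spreading to bring every level to the receiver, then sum 10^(L/10).
server rack: 65 − 20·log₁₀(31.9/3.0) = 65 − 20.53 = 44.47 dB.
woodworking router: 100 − 20·log₁₀(14.2/3.0) = 100 − 13.50 = 86.50 dB.
conveyor drive: 74 − 20·log₁₀(5.7/3.0) = 74 − 5.58 = 68.42 dB.
Σ 10^(L/10) = 4.533e+08 → L_total = 10·log₁₀(4.533e+08) = 86.56 dB.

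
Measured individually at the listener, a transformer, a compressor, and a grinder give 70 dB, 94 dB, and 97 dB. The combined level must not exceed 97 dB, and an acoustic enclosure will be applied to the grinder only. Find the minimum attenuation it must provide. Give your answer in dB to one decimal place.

The untreated sources together contribute 10^(70/10) + 10^(94/10) = 2.522e+09, i.e. 94.02 dB.
To meet 97 dB overall, the treated grinder may contribute at most 10^(97/10) − 2.522e+09 = 2.490e+09, i.e. 93.96 dB.
So the grinder must be reduced from 97 to 93.96 dB: IL = 3.04 dB.

3.0 dB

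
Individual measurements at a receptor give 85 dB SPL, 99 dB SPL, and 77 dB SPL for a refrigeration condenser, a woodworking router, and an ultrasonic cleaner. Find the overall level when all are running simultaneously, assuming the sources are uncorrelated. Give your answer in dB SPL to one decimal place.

99.2 dB SPL

For uncorrelated sources the intensities add, so convert each level to linear form, sum, and take 10·log₁₀ of the total.
Σ 10^(L/10) = 10^(85/10) + 10^(99/10) + 10^(77/10) = 8.310e+09.
L_total = 10·log₁₀(8.310e+09) = 99.20 dB SPL.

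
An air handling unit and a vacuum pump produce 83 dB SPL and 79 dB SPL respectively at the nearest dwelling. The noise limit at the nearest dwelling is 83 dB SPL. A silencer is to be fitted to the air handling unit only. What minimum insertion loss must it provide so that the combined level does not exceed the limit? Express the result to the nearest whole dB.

2 dB

Fixed contribution from the other source: Σ 10^(L/10) = 10^(79/10) = 7.943e+07 (79.00 dB SPL).
The limit corresponds to 10^(83/10) = 1.995e+08; subtracting the fixed part leaves 1.201e+08 for the air handling unit, i.e. 80.80 dB SPL.
So the air handling unit must be reduced from 83 to 80.80 dB SPL: IL = 2.20 dB.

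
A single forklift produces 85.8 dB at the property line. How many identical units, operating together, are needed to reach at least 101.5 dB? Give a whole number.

The shortfall is 101.5 − 85.8 = 15.7 dB, and N units add 10·log₁₀ N, so need 10·log₁₀ N ≥ 15.7.
N ≥ 10^(15.7/10) = 37.154, so N = 38.

38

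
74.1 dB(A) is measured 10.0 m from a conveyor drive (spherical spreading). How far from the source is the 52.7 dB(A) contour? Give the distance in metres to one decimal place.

117.5 m

Point-source spreading drops the level by 20·log₁₀(r₂/r₁); inverting, r₂/r₁ = 10^(ΔL/20).
r₂ = 10.0·10^((74.1−52.7)/20) = 10.0·10^(21.4/20) = 117.49 m.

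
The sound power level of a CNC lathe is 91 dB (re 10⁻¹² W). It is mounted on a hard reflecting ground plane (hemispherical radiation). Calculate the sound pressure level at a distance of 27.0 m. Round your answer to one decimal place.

54.4 dB

Free-field hemispherical radiation: L_p = L_w − 10·log₁₀(2π·r²), r = 27.0 m.
2π·r² = 4580 m², 10·log₁₀ of that is 36.609 dB.
L_p = 91 − 36.609 = 54.39 dB.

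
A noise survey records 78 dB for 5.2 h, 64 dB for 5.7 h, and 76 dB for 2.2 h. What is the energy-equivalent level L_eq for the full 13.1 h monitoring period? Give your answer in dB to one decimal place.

75.2 dB

Weight each interval's intensity by its duration and average over T = 13.1 h:
Σ tᵢ·10^(Lᵢ/10) = 5.2·10^(78/10) + 5.7·10^(64/10) + 2.2·10^(76/10) = 4.300e+08.
L_eq = 10·log₁₀(4.300e+08/13.1) = 75.16 dB.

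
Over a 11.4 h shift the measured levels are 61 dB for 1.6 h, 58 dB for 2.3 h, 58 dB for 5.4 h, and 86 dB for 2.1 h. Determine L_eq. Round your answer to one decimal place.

Weight each interval's intensity by its duration and average over T = 11.4 h:
Σ tᵢ·10^(Lᵢ/10) = 1.6·10^(61/10) + 2.3·10^(58/10) + 5.4·10^(58/10) + 2.1·10^(86/10) = 8.429e+08.
L_eq = 10·log₁₀(8.429e+08/11.4) = 78.69 dB.

78.7 dB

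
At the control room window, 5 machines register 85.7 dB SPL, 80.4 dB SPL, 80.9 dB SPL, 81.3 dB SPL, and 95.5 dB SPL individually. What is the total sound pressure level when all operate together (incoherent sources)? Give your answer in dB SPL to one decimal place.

For uncorrelated sources the intensities add, so convert each level to linear form, sum, and take 10·log₁₀ of the total.
Σ 10^(L/10) = 10^(85.7/10) + 10^(80.4/10) + 10^(80.9/10) + 10^(81.3/10) + 10^(95.5/10) = 4.287e+09.
L_total = 10·log₁₀(4.287e+09) = 96.32 dB SPL.

96.3 dB SPL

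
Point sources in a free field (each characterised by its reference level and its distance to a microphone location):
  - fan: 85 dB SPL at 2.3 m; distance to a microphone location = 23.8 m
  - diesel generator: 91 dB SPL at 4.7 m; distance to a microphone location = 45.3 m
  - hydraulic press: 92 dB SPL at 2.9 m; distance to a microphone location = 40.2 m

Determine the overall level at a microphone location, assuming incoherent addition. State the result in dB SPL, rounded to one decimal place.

73.9 dB SPL

Propagate each source to the receiver with L = L_ref − 20·log₁₀(r/r_ref), then add intensities.
fan: 85 − 20·log₁₀(23.8/2.3) = 85 − 20.30 = 64.70 dB SPL.
diesel generator: 91 − 20·log₁₀(45.3/4.7) = 91 − 19.68 = 71.32 dB SPL.
hydraulic press: 92 − 20·log₁₀(40.2/2.9) = 92 − 22.84 = 69.16 dB SPL.
Σ 10^(L/10) = 2.475e+07 → L_total = 10·log₁₀(2.475e+07) = 73.94 dB SPL.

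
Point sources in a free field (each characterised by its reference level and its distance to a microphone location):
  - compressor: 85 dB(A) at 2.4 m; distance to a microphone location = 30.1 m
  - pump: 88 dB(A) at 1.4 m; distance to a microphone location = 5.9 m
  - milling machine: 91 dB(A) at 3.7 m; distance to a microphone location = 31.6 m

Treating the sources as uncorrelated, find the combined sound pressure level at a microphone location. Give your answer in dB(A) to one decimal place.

First find each source's level at the receiver (point-source: −20·log₁₀(r/r_ref)), then combine on an intensity basis.
compressor: 85 − 20·log₁₀(30.1/2.4) = 85 − 21.97 = 63.03 dB(A).
pump: 88 − 20·log₁₀(5.9/1.4) = 88 − 12.49 = 75.51 dB(A).
milling machine: 91 − 20·log₁₀(31.6/3.7) = 91 − 18.63 = 72.37 dB(A).
Σ 10^(L/10) = 5.480e+07 → L_total = 10·log₁₀(5.480e+07) = 77.39 dB(A).

77.4 dB(A)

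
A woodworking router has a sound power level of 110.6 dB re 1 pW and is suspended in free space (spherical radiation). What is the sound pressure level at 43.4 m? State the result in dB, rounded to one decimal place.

Free-field spherical radiation: L_p = L_w − 10·log₁₀(4π·r²), r = 43.4 m.
4π·r² = 2.367e+04 m², 10·log₁₀ of that is 43.742 dB.
L_p = 110.6 − 43.742 = 66.86 dB.

66.9 dB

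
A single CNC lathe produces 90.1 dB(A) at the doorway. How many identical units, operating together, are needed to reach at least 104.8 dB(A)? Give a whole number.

30

N identical sources give L₁ + 10·log₁₀ N, so require 10·log₁₀ N ≥ 104.8 − 90.1 = 14.7 dB.
N ≥ 10^(14.7/10) = 29.512, so N = 30.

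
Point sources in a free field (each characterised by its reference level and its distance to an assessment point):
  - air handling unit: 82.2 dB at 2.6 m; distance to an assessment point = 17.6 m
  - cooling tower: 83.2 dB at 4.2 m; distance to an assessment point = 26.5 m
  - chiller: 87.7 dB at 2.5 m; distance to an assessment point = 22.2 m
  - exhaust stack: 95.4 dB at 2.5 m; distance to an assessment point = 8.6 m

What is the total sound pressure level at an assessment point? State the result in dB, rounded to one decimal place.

84.9 dB

Apply inverse-square spreading to bring every level to the receiver, then sum 10^(L/10).
air handling unit: 82.2 − 20·log₁₀(17.6/2.6) = 82.2 − 16.61 = 65.59 dB.
cooling tower: 83.2 − 20·log₁₀(26.5/4.2) = 83.2 − 16.00 = 67.20 dB.
chiller: 87.7 − 20·log₁₀(22.2/2.5) = 87.7 − 18.97 = 68.73 dB.
exhaust stack: 95.4 − 20·log₁₀(8.6/2.5) = 95.4 − 10.73 = 84.67 dB.
Σ 10^(L/10) = 3.093e+08 → L_total = 10·log₁₀(3.093e+08) = 84.90 dB.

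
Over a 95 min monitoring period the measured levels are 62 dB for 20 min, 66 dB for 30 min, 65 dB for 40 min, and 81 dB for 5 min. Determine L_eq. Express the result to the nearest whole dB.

The energy average is taken in the linear domain: L_eq = 10·log₁₀[(Σ tᵢ·10^(Lᵢ/10))/T], T = 95 min.
Σ tᵢ·10^(Lᵢ/10) = 20·10^(62/10) + 30·10^(66/10) + 40·10^(65/10) + 5·10^(81/10) = 9.071e+08.
L_eq = 10·log₁₀(9.071e+08/95) = 69.80 dB.

70 dB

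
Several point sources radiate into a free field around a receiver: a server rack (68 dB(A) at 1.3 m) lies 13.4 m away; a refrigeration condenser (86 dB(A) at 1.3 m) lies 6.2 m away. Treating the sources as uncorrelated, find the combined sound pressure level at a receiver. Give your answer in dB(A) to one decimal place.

72.4 dB(A)

Propagate each source to the receiver with L = L_ref − 20·log₁₀(r/r_ref), then add intensities.
server rack: 68 − 20·log₁₀(13.4/1.3) = 68 − 20.26 = 47.74 dB(A).
refrigeration condenser: 86 − 20·log₁₀(6.2/1.3) = 86 − 13.57 = 72.43 dB(A).
Σ 10^(L/10) = 1.756e+07 → L_total = 10·log₁₀(1.756e+07) = 72.45 dB(A).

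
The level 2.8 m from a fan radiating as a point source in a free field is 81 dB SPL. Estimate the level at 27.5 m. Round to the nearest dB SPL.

61 dB SPL

Spherical spreading from a point source gives a 20·log₁₀(r₂/r₁) drop.
L₂ = 81 − 20·log₁₀(27.5/2.8) = 81 − 19.843 = 61.16 dB SPL.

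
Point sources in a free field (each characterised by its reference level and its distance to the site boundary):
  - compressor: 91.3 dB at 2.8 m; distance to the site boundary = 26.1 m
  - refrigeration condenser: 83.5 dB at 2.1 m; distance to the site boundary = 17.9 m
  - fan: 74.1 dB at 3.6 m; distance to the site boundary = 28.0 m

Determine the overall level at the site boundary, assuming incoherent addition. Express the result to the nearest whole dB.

Apply inverse-square spreading to bring every level to the receiver, then sum 10^(L/10).
compressor: 91.3 − 20·log₁₀(26.1/2.8) = 91.3 − 19.39 = 71.91 dB.
refrigeration condenser: 83.5 − 20·log₁₀(17.9/2.1) = 83.5 − 18.61 = 64.89 dB.
fan: 74.1 − 20·log₁₀(28.0/3.6) = 74.1 − 17.82 = 56.28 dB.
Σ 10^(L/10) = 1.903e+07 → L_total = 10·log₁₀(1.903e+07) = 72.79 dB.

73 dB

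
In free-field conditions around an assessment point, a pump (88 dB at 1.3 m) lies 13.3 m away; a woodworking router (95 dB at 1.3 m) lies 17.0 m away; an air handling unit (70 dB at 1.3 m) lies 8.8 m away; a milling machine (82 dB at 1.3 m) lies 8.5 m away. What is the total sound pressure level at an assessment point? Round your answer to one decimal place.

74.5 dB

Propagate each source to the receiver with L = L_ref − 20·log₁₀(r/r_ref), then add intensities.
pump: 88 − 20·log₁₀(13.3/1.3) = 88 − 20.20 = 67.80 dB.
woodworking router: 95 − 20·log₁₀(17.0/1.3) = 95 − 22.33 = 72.67 dB.
air handling unit: 70 − 20·log₁₀(8.8/1.3) = 70 − 16.61 = 53.39 dB.
milling machine: 82 − 20·log₁₀(8.5/1.3) = 82 − 16.31 = 65.69 dB.
Σ 10^(L/10) = 2.845e+07 → L_total = 10·log₁₀(2.845e+07) = 74.54 dB.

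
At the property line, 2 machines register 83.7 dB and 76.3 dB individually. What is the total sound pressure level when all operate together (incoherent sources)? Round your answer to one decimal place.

For uncorrelated sources the intensities add, so convert each level to linear form, sum, and take 10·log₁₀ of the total.
Σ 10^(L/10) = 10^(83.7/10) + 10^(76.3/10) = 2.771e+08.
L_total = 10·log₁₀(2.771e+08) = 84.43 dB.

84.4 dB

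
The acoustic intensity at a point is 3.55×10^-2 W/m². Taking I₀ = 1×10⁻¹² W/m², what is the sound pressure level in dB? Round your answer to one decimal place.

105.5 dB

Dividing by I₀ shifts the exponent by 12: I/I₀ = 3.55×10^10.
L = 10·(0.5502 + 10) = 105.50 dB.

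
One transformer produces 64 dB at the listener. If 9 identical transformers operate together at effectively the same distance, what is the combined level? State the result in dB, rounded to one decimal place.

73.5 dB

N identical incoherent sources raise the level by 10·log₁₀ N.
L_total = 64 + 10·log₁₀(9) = 64 + 9.542 = 73.54 dB.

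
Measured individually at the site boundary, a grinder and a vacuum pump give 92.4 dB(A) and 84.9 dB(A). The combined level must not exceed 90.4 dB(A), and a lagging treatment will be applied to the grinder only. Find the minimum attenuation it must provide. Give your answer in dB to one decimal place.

Everything except the grinder sums to 10^(84.9/10) = 3.090e+08 in linear terms, 84.90 dB(A).
The limit corresponds to 10^(90.4/10) = 1.096e+09; subtracting the fixed part leaves 7.874e+08 for the grinder, i.e. 88.96 dB(A).
So the grinder must be reduced from 92.4 to 88.96 dB(A): IL = 3.44 dB.

3.4 dB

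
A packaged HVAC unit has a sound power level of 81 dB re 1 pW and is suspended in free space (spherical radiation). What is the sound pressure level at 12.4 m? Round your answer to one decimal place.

The power spreads over a sphere of area 4π·r², so L_p = L_w − 10·log₁₀(4π·r²).
4π·r² = 1932 m², 10·log₁₀ of that is 32.861 dB.
L_p = 81 − 32.861 = 48.14 dB.

48.1 dB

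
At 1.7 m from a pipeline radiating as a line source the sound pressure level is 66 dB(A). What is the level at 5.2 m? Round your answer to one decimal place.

61.1 dB(A)

Cylindrical spreading from a line source gives a 10·log₁₀(r₂/r₁) drop.
L₂ = 66 − 10·log₁₀(5.2/1.7) = 66 − 4.856 = 61.14 dB(A).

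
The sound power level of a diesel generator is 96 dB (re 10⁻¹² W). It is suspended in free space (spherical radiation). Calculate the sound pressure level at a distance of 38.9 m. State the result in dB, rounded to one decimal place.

53.2 dB

L_p = L_w − 10·log₁₀(4π·r²) with r = 38.9 m.
4π·r² = 1.902e+04 m², 10·log₁₀ of that is 42.791 dB.
L_p = 96 − 42.791 = 53.21 dB.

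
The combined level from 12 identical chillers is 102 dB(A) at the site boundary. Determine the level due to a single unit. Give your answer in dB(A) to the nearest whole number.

91 dB(A)

For N identical incoherent sources L_total = L₁ + 10·log₁₀ N, so L₁ = 102 − 10·log₁₀(12) = 102 − 10.792.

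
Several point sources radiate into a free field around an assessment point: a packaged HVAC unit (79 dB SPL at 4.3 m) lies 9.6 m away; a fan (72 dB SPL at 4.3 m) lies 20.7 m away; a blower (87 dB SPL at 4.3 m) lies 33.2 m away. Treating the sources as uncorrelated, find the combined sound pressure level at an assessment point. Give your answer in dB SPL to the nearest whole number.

Propagate each source to the receiver with L = L_ref − 20·log₁₀(r/r_ref), then add intensities.
packaged HVAC unit: 79 − 20·log₁₀(9.6/4.3) = 79 − 6.98 = 72.02 dB SPL.
fan: 72 − 20·log₁₀(20.7/4.3) = 72 − 13.65 = 58.35 dB SPL.
blower: 87 − 20·log₁₀(33.2/4.3) = 87 − 17.75 = 69.25 dB SPL.
Σ 10^(L/10) = 2.503e+07 → L_total = 10·log₁₀(2.503e+07) = 73.98 dB SPL.

74 dB SPL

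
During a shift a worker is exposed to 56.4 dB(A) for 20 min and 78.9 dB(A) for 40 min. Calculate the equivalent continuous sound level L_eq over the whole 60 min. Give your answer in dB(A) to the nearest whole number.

The energy average is taken in the linear domain: L_eq = 10·log₁₀[(Σ tᵢ·10^(Lᵢ/10))/T], T = 60 min.
Σ tᵢ·10^(Lᵢ/10) = 20·10^(56.4/10) + 40·10^(78.9/10) = 3.114e+09.
L_eq = 10·log₁₀(3.114e+09/60) = 77.15 dB(A).

77 dB(A)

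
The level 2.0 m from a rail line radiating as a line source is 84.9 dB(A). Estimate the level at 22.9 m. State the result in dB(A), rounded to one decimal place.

74.3 dB(A)

Cylindrical spreading from a line source gives a 10·log₁₀(r₂/r₁) drop.
L₂ = 84.9 − 10·log₁₀(22.9/2.0) = 84.9 − 10.588 = 74.31 dB(A).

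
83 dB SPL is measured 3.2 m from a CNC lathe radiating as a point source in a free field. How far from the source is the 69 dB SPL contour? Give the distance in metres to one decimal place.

16.0 m

Point-source spreading drops the level by 20·log₁₀(r₂/r₁); inverting, r₂/r₁ = 10^(ΔL/20).
r₂ = 3.2·10^((83−69)/20) = 3.2·10^(14.0/20) = 16.04 m.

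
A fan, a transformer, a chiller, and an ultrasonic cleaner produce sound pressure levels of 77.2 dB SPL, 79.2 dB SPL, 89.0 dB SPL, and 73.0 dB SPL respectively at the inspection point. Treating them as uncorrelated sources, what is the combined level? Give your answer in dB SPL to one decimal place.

For uncorrelated sources the intensities add, so convert each level to linear form, sum, and take 10·log₁₀ of the total.
Σ 10^(L/10) = 10^(77.2/10) + 10^(79.2/10) + 10^(89.0/10) + 10^(73.0/10) = 9.499e+08.
L_total = 10·log₁₀(9.499e+08) = 89.78 dB SPL.

89.8 dB SPL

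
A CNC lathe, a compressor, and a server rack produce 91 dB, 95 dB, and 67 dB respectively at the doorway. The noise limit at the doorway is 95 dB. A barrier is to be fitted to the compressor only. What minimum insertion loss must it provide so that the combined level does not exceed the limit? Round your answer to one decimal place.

Fixed contribution from the other sources: Σ 10^(L/10) = 10^(91/10) + 10^(67/10) = 1.264e+09 (91.02 dB).
To meet 95 dB overall, the treated compressor may contribute at most 10^(95/10) − 1.264e+09 = 1.898e+09, i.e. 92.78 dB.
So the compressor must be reduced from 95 to 92.78 dB: IL = 2.22 dB.

2.2 dB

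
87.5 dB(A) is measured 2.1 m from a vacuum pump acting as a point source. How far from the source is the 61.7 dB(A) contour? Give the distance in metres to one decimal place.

40.9 m

The 25.8 dB drop corresponds to a distance ratio of 10^(25.8/20) for a point source.
r₂ = 2.1·10^((87.5−61.7)/20) = 2.1·10^(25.8/20) = 40.95 m.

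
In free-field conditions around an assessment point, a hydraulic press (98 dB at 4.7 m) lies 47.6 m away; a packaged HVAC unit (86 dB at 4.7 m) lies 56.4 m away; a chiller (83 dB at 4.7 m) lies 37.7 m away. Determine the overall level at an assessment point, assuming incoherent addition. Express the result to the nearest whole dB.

78 dB

First find each source's level at the receiver (point-source: −20·log₁₀(r/r_ref)), then combine on an intensity basis.
hydraulic press: 98 − 20·log₁₀(47.6/4.7) = 98 − 20.11 = 77.89 dB.
packaged HVAC unit: 86 − 20·log₁₀(56.4/4.7) = 86 − 21.58 = 64.42 dB.
chiller: 83 − 20·log₁₀(37.7/4.7) = 83 − 18.08 = 64.92 dB.
Σ 10^(L/10) = 6.738e+07 → L_total = 10·log₁₀(6.738e+07) = 78.29 dB.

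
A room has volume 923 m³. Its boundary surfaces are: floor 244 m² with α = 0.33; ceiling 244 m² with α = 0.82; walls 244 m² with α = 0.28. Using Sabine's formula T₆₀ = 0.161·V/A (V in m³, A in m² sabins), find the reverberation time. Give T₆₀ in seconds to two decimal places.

A = Σ Sᵢαᵢ = 244·0.33 + 244·0.82 + 244·0.28 = 348.92 m².
T₆₀ = 0.161·V/A = 0.161·923/348.92 = 0.426 s.

0.43 s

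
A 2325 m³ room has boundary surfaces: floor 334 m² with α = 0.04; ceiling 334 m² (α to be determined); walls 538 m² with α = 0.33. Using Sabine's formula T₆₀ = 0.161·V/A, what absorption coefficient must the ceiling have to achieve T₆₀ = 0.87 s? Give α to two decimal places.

0.72

From T₆₀ = 0.161·V/A, the target T₆₀ = 0.87 s needs A = 0.161·2325/0.87 = 430.26 m².
Absorption from the other surfaces = 334·0.04 + 538·0.33 = 190.90 m², so the ceiling must supply 239.36 m² over 334 m².
α = 239.36/334 = 0.717.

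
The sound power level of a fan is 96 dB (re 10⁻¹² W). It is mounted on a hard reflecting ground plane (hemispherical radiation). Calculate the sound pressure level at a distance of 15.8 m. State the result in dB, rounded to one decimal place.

64.0 dB

The power spreads over a hemisphere of area 2π·r², so L_p = L_w − 10·log₁₀(2π·r²).
2π·r² = 1569 m², 10·log₁₀ of that is 31.955 dB.
L_p = 96 − 31.955 = 64.05 dB.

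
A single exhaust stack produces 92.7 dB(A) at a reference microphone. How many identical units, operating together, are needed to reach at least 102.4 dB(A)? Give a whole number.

Need L₁ + 10·log₁₀ N ≥ 102.4, i.e. log₁₀ N ≥ 0.97.
N ≥ 10^(9.7/10) = 9.333, so N = 10.

10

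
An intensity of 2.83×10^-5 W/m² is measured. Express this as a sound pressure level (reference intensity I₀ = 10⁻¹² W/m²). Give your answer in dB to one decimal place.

I/I₀ = 2.83×10^-5/10⁻¹² = 2.83×10^7, and L = 10·log₁₀(I/I₀).
L = 10·(0.4518 + 7) = 74.52 dB.

74.5 dB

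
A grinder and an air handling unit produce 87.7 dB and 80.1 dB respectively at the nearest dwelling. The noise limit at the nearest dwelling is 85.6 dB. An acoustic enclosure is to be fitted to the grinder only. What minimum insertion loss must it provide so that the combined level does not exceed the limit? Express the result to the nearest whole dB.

Everything except the grinder sums to 10^(80.1/10) = 1.023e+08 in linear terms, 80.10 dB.
The limit corresponds to 10^(85.6/10) = 3.631e+08; subtracting the fixed part leaves 2.607e+08 for the grinder, i.e. 84.16 dB.
Required insertion loss = 87.7 − 84.16 = 3.54 dB.

4 dB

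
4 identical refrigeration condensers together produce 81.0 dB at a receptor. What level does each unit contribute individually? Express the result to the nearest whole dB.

4 equal contributions raise the level by 10·log₁₀ 4 = 6.021 dB, so each unit alone gives 81.0 − 6.021.

75 dB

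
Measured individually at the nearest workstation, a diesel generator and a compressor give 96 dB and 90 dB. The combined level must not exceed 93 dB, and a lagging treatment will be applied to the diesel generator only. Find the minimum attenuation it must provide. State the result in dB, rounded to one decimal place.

Everything except the diesel generator sums to 10^(90/10) = 1.000e+09 in linear terms, 90.00 dB.
To meet 93 dB overall, the treated diesel generator may contribute at most 10^(93/10) − 1.000e+09 = 9.953e+08, i.e. 89.98 dB.
So the diesel generator must be reduced from 96 to 89.98 dB: IL = 6.02 dB.

6.0 dB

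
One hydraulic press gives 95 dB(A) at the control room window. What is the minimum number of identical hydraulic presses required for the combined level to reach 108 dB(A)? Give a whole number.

Need L₁ + 10·log₁₀ N ≥ 108, i.e. log₁₀ N ≥ 1.30.
N ≥ 10^(13.0/10) = 19.953, so N = 20.

20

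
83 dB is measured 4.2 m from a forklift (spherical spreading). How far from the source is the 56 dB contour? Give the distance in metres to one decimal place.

The 27.0 dB drop corresponds to a distance ratio of 10^(27.0/20) for a point source.
r₂ = 4.2·10^((83−56)/20) = 4.2·10^(27.0/20) = 94.03 m.

94.0 m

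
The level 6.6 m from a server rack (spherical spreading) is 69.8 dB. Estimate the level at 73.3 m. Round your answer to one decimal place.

48.9 dB

Spherical spreading from a point source gives a 20·log₁₀(r₂/r₁) drop.
L₂ = 69.8 − 20·log₁₀(73.3/6.6) = 69.8 − 20.911 = 48.89 dB.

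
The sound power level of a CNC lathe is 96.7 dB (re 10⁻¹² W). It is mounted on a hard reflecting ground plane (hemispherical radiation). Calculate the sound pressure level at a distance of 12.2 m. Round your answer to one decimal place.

67.0 dB

The power spreads over a hemisphere of area 2π·r², so L_p = L_w − 10·log₁₀(2π·r²).
2π·r² = 935.2 m², 10·log₁₀ of that is 29.709 dB.
L_p = 96.7 − 29.709 = 66.99 dB.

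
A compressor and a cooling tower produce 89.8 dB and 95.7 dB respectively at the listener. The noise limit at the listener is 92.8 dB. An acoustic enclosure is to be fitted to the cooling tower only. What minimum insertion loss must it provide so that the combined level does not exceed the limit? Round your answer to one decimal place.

The untreated sources together contribute 10^(89.8/10) = 9.550e+08, i.e. 89.80 dB.
The limit corresponds to 10^(92.8/10) = 1.905e+09; subtracting the fixed part leaves 9.505e+08 for the cooling tower, i.e. 89.78 dB.
Required insertion loss = 95.7 − 89.78 = 5.92 dB.

5.9 dB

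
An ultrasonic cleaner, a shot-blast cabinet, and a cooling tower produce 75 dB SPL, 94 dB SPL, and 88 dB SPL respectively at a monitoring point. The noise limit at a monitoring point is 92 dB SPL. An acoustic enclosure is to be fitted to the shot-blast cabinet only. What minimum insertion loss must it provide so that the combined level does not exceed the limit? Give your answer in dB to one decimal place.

Everything except the shot-blast cabinet sums to 10^(75/10) + 10^(88/10) = 6.626e+08 in linear terms, 88.21 dB SPL.
To meet 92 dB SPL overall, the treated shot-blast cabinet may contribute at most 10^(92/10) − 6.626e+08 = 9.223e+08, i.e. 89.65 dB SPL.
Required insertion loss = 94 − 89.65 = 4.35 dB.

4.4 dB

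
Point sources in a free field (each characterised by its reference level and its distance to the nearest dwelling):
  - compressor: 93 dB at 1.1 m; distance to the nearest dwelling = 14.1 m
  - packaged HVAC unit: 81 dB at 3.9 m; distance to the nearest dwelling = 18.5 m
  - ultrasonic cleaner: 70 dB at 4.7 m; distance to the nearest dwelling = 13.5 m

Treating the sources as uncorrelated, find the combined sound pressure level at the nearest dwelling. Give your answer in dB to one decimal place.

First find each source's level at the receiver (point-source: −20·log₁₀(r/r_ref)), then combine on an intensity basis.
compressor: 93 − 20·log₁₀(14.1/1.1) = 93 − 22.16 = 70.84 dB.
packaged HVAC unit: 81 − 20·log₁₀(18.5/3.9) = 81 − 13.52 = 67.48 dB.
ultrasonic cleaner: 70 − 20·log₁₀(13.5/4.7) = 70 − 9.16 = 60.84 dB.
Σ 10^(L/10) = 1.895e+07 → L_total = 10·log₁₀(1.895e+07) = 72.78 dB.

72.8 dB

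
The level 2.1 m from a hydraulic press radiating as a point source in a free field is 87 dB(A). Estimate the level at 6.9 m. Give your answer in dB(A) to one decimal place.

76.7 dB(A)

Spherical spreading from a point source gives a 20·log₁₀(r₂/r₁) drop.
L₂ = 87 − 20·log₁₀(6.9/2.1) = 87 − 10.333 = 76.67 dB(A).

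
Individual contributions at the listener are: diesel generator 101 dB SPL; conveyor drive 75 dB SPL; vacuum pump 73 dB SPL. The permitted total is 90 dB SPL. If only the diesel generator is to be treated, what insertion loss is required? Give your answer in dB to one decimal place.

11.2 dB

The untreated sources together contribute 10^(75/10) + 10^(73/10) = 5.158e+07, i.e. 77.12 dB SPL.
To meet 90 dB SPL overall, the treated diesel generator may contribute at most 10^(90/10) − 5.158e+07 = 9.484e+08, i.e. 89.77 dB SPL.
So the diesel generator must be reduced from 101 to 89.77 dB SPL: IL = 11.23 dB.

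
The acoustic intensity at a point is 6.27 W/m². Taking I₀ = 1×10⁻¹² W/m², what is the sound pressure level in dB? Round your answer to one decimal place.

I/I₀ = 6.27/10⁻¹² = 6.27×10^12, and L = 10·log₁₀(I/I₀).
L = 10·(0.7973 + 12) = 127.97 dB.

128.0 dB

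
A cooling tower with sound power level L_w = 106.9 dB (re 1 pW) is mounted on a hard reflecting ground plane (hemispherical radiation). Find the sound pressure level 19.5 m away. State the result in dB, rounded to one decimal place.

The power spreads over a hemisphere of area 2π·r², so L_p = L_w − 10·log₁₀(2π·r²).
2π·r² = 2389 m², 10·log₁₀ of that is 33.782 dB.
L_p = 106.9 − 33.782 = 73.12 dB.

73.1 dB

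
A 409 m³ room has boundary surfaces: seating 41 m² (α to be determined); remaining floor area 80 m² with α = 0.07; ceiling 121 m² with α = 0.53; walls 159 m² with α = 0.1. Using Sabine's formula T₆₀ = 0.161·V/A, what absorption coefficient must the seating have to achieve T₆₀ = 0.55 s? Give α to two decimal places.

Required total absorption A = 0.161·409/0.55 = 119.73 m².
Absorption from the other surfaces = 80·0.07 + 121·0.53 + 159·0.1 = 85.63 m², so the seating must supply 34.10 m² over 41 m².
α = 34.10/41 = 0.832.

0.83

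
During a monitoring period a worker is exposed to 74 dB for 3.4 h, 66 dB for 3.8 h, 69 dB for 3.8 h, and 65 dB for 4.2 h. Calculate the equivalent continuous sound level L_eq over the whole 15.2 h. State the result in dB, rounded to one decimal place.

69.8 dB

L_eq = 10·log₁₀[(1/T)·Σ tᵢ·10^(Lᵢ/10)] with T = 15.2 h.
Σ tᵢ·10^(Lᵢ/10) = 3.4·10^(74/10) + 3.8·10^(66/10) + 3.8·10^(69/10) + 4.2·10^(65/10) = 1.440e+08.
L_eq = 10·log₁₀(1.440e+08/15.2) = 69.77 dB.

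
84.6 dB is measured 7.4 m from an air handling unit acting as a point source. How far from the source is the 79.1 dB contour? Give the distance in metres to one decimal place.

Point-source spreading drops the level by 20·log₁₀(r₂/r₁); inverting, r₂/r₁ = 10^(ΔL/20).
r₂ = 7.4·10^((84.6−79.1)/20) = 7.4·10^(5.5/20) = 13.94 m.

13.9 m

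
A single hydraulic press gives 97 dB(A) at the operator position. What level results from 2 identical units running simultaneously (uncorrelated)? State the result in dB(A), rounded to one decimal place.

N identical incoherent sources raise the level by 10·log₁₀ N.
L_total = 97 + 10·log₁₀(2) = 97 + 3.010 = 100.01 dB(A).

100.0 dB(A)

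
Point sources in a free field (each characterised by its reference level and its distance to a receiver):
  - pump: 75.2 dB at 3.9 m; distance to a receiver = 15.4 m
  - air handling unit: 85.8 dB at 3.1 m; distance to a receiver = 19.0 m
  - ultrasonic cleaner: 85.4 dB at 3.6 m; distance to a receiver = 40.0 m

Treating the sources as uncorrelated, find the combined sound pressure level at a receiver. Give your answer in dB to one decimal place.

71.8 dB

Apply inverse-square spreading to bring every level to the receiver, then sum 10^(L/10).
pump: 75.2 − 20·log₁₀(15.4/3.9) = 75.2 − 11.93 = 63.27 dB.
air handling unit: 85.8 − 20·log₁₀(19.0/3.1) = 85.8 − 15.75 = 70.05 dB.
ultrasonic cleaner: 85.4 − 20·log₁₀(40.0/3.6) = 85.4 − 20.92 = 64.48 dB.
Σ 10^(L/10) = 1.505e+07 → L_total = 10·log₁₀(1.505e+07) = 71.78 dB.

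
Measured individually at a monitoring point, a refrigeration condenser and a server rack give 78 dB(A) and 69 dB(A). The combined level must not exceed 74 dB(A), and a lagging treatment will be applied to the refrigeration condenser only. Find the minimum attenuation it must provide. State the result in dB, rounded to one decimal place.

The untreated sources together contribute 10^(69/10) = 7.943e+06, i.e. 69.00 dB(A).
To meet 74 dB(A) overall, the treated refrigeration condenser may contribute at most 10^(74/10) − 7.943e+06 = 1.718e+07, i.e. 72.35 dB(A).
So the refrigeration condenser must be reduced from 78 to 72.35 dB(A): IL = 5.65 dB.

5.7 dB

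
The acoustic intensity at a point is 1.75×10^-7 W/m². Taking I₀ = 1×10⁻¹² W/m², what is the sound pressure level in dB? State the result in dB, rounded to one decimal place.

L = 10·log₁₀(I/I₀) = 10·log₁₀(1.75×10^-7/10⁻¹²) = 10·log₁₀(1.75×10^5).
L = 10·(0.2430 + 5) = 52.43 dB.

52.4 dB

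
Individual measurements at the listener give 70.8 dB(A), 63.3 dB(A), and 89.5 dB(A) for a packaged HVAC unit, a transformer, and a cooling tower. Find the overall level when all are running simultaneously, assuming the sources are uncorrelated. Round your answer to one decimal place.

For uncorrelated sources the intensities add, so convert each level to linear form, sum, and take 10·log₁₀ of the total.
Σ 10^(L/10) = 10^(70.8/10) + 10^(63.3/10) + 10^(89.5/10) = 9.054e+08.
L_total = 10·log₁₀(9.054e+08) = 89.57 dB(A).

89.6 dB(A)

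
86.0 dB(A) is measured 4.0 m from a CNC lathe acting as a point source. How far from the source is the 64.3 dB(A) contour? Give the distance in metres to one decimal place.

The 21.7 dB drop corresponds to a distance ratio of 10^(21.7/20) for a point source.
r₂ = 4.0·10^((86.0−64.3)/20) = 4.0·10^(21.7/20) = 48.65 m.

48.6 m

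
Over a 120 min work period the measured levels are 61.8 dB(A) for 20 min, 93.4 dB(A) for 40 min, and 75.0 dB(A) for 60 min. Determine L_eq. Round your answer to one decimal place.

88.7 dB(A)

Weight each interval's intensity by its duration and average over T = 120 min:
Σ tᵢ·10^(Lᵢ/10) = 20·10^(61.8/10) + 40·10^(93.4/10) + 60·10^(75.0/10) = 8.944e+10.
L_eq = 10·log₁₀(8.944e+10/120) = 88.72 dB(A).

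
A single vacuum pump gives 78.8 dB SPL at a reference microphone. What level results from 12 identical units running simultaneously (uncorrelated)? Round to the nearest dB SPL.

L_total = L₁ + 10·log₁₀ N for N identical incoherent sources.
L_total = 78.8 + 10·log₁₀(12) = 78.8 + 10.792 = 89.59 dB SPL.

90 dB SPL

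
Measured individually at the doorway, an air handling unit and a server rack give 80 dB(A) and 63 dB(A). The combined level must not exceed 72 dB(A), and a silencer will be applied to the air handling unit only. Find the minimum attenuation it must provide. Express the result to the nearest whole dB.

The untreated sources together contribute 10^(63/10) = 1.995e+06, i.e. 63.00 dB(A).
To meet 72 dB(A) overall, the treated air handling unit may contribute at most 10^(72/10) − 1.995e+06 = 1.385e+07, i.e. 71.42 dB(A).
So the air handling unit must be reduced from 80 to 71.42 dB(A): IL = 8.58 dB.

9 dB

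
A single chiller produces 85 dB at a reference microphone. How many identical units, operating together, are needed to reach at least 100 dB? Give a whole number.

32

N identical sources give L₁ + 10·log₁₀ N, so require 10·log₁₀ N ≥ 100 − 85 = 15.0 dB.
N ≥ 10^(15.0/10) = 31.623, so N = 32.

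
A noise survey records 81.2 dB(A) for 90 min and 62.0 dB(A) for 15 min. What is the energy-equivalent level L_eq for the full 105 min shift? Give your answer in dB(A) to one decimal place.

L_eq = 10·log₁₀[(1/T)·Σ tᵢ·10^(Lᵢ/10)] with T = 105 min.
Σ tᵢ·10^(Lᵢ/10) = 90·10^(81.2/10) + 15·10^(62.0/10) = 1.189e+10.
L_eq = 10·log₁₀(1.189e+10/105) = 80.54 dB(A).

80.5 dB(A)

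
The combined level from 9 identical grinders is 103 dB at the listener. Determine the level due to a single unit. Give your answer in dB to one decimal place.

93.5 dB

For N identical incoherent sources L_total = L₁ + 10·log₁₀ N, so L₁ = 103 − 10·log₁₀(9) = 103 − 9.542.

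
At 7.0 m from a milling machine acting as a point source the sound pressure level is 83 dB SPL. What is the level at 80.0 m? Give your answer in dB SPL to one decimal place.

61.8 dB SPL

For a point source, L₂ = L₁ − 20·log₁₀(r₂/r₁).
L₂ = 83 − 20·log₁₀(80.0/7.0) = 83 − 21.160 = 61.84 dB SPL.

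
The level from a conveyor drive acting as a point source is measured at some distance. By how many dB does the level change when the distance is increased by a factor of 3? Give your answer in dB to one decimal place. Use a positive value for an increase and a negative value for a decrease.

With spherical spreading the level changes by −20·log₁₀(r₂/r₁).
ΔL = −20·log₁₀(3) = -9.54 dB.

-9.5 dB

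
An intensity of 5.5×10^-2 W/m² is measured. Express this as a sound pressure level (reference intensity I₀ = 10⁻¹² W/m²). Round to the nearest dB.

107 dB

Dividing by I₀ shifts the exponent by 12: I/I₀ = 5.5×10^10.
L = 10·(0.7404 + 10) = 107.40 dB.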